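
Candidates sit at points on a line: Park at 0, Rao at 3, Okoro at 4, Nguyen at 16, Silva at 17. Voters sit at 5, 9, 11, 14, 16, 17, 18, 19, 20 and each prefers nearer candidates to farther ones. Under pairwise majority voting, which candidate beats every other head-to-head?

With single-peaked preferences on a line, the Condorcet winner is the candidate closest to the median voter.
The median voter (position 16) is closest to Nguyen at 16.
Check: Nguyen vs Park — voters closer to Nguyen: 8 of 9.

Nguyen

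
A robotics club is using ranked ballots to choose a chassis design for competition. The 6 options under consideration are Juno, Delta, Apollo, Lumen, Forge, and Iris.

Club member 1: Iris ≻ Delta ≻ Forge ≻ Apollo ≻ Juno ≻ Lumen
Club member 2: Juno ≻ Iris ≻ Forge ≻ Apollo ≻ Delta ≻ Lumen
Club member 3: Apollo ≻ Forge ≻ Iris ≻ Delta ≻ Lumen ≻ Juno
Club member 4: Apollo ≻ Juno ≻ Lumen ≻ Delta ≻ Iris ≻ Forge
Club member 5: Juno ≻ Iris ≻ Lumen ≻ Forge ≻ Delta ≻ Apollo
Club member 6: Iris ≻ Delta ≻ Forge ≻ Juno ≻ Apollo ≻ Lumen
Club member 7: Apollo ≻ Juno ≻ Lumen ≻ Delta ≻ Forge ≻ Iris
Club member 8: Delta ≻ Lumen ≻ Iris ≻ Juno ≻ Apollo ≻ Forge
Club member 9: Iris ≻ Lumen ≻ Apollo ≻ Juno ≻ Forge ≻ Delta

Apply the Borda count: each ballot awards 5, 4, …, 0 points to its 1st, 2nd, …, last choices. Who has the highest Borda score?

Borda scores:
  Juno: 1 + 5 + 0 + 4 + 5 + 2 + 4 + 2 + 2 = 25
  Delta: 4 + 1 + 2 + 2 + 1 + 4 + 2 + 5 + 0 = 21
  Apollo: 2 + 2 + 5 + 5 + 0 + 1 + 5 + 1 + 3 = 24
  Lumen: 0 + 0 + 1 + 3 + 3 + 0 + 3 + 4 + 4 = 18
  Forge: 3 + 3 + 4 + 0 + 2 + 3 + 1 + 0 + 1 = 17
  Iris: 5 + 4 + 3 + 1 + 4 + 5 + 0 + 3 + 5 = 30
Iris has the highest total.

Iris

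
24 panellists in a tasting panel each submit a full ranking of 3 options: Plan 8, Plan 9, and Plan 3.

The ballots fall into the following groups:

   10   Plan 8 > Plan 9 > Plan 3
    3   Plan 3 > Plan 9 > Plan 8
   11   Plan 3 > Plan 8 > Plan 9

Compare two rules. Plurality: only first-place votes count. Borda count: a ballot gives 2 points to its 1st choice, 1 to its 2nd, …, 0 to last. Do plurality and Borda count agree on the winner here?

Plurality first-place counts: Plan 8 10, Plan 9 0, Plan 3 14 → Plan 3.
Borda totals: Plan 8 31, Plan 9 13, Plan 3 28 → Plan 8.
The two rules disagree: plurality picks Plan 3, Borda picks Plan 8.

No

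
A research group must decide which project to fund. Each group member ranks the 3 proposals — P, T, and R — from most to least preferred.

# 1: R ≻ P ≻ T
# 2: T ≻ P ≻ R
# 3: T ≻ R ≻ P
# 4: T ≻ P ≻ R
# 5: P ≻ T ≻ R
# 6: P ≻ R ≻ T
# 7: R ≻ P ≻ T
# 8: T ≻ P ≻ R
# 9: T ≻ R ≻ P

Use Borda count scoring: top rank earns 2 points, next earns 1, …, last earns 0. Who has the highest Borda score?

Borda scores:
  P: 1 + 1 + 0 + 1 + 2 + 2 + 1 + 1 + 0 = 9
  T: 0 + 2 + 2 + 2 + 1 + 0 + 0 + 2 + 2 = 11
  R: 2 + 0 + 1 + 0 + 0 + 1 + 2 + 0 + 1 = 7
T has the highest total.

T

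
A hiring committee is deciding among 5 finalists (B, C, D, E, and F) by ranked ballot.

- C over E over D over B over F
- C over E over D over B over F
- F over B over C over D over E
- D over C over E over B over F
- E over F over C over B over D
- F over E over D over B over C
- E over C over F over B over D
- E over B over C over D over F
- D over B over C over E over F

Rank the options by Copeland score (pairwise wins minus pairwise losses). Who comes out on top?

Pairwise results:
  B vs C: C wins 5–4.
  B vs D: D wins 5–4.
  B vs E: E wins 7–2.
  B vs F: B wins 5–4.
  C vs D: C wins 6–3.
  C vs E: C wins 5–4.
  C vs F: C wins 6–3.
  D vs E: E wins 6–3.
  D vs F: D wins 5–4.
  E vs F: E wins 7–2.
Copeland scores (wins − losses):
  B: 1 − 3 = -2
  C: 4 − 0 = 4
  D: 2 − 2 = 0
  E: 3 − 1 = 2
  F: 0 − 4 = -4
C has the best Copeland score.

C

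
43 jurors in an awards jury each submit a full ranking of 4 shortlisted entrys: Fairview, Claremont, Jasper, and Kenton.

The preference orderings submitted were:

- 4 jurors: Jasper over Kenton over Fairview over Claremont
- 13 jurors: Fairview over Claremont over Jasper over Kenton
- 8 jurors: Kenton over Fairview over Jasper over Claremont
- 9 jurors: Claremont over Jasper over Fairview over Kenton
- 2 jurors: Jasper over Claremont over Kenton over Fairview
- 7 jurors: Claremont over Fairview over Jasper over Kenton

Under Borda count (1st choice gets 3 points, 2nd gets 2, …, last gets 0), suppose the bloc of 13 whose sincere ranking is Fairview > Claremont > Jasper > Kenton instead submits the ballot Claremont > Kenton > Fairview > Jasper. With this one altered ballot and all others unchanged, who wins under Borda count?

Borda totals with the altered ballot: Fairview 56, Claremont 91, Jasper 51, Kenton 60.
The switch changes the winner from Fairview to Claremont.

Claremont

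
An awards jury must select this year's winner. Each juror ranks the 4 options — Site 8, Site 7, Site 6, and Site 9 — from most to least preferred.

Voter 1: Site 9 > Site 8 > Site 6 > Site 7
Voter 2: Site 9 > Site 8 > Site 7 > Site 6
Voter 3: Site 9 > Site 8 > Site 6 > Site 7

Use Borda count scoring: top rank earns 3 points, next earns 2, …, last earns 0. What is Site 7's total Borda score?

1

Borda scores:
  Site 8: 2 + 2 + 2 = 6
  Site 7: 0 + 1 + 0 = 1
  Site 6: 1 + 0 + 1 = 2
  Site 9: 3 + 3 + 3 = 9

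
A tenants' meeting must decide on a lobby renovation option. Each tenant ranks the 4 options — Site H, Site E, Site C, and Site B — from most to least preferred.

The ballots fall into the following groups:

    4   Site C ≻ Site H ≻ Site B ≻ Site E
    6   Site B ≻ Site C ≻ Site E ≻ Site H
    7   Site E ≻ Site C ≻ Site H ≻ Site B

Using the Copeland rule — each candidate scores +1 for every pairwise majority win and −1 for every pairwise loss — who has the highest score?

Site C

Pairwise results:
  Site H vs Site E: Site E wins 13–4.
  Site H vs Site C: Site C wins 17–0.
  Site H vs Site B: Site H wins 11–6.
  Site E vs Site C: Site C wins 10–7.
  Site E vs Site B: Site B wins 10–7.
  Site C vs Site B: Site C wins 11–6.
Copeland scores (wins − losses):
  Site H: 1 − 2 = -1
  Site E: 1 − 2 = -1
  Site C: 3 − 0 = 3
  Site B: 1 − 2 = -1
Site C has the best Copeland score.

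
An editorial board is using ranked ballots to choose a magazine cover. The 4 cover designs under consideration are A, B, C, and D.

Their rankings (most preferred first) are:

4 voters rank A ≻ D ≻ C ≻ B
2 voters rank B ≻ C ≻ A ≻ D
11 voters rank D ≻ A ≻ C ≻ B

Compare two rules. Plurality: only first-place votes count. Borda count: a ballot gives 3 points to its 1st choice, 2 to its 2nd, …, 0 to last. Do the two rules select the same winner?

Yes

Plurality first-place counts: A 4, B 2, C 0, D 11 → D.
Borda totals: A 36, B 6, C 19, D 41 → D.
The two rules agree on D.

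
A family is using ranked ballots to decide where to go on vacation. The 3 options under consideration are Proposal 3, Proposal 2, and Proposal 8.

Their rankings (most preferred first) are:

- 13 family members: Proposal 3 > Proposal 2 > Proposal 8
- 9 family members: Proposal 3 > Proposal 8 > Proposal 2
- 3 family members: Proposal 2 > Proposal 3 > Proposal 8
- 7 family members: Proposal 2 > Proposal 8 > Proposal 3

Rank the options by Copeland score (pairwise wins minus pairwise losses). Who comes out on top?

Proposal 3

Pairwise results:
  Proposal 3 vs Proposal 2: Proposal 3 wins 22–10.
  Proposal 3 vs Proposal 8: Proposal 3 wins 25–7.
  Proposal 2 vs Proposal 8: Proposal 2 wins 23–9.
Copeland scores (wins − losses):
  Proposal 3: 2 − 0 = 2
  Proposal 2: 1 − 1 = 0
  Proposal 8: 0 − 2 = -2
Proposal 3 has the best Copeland score.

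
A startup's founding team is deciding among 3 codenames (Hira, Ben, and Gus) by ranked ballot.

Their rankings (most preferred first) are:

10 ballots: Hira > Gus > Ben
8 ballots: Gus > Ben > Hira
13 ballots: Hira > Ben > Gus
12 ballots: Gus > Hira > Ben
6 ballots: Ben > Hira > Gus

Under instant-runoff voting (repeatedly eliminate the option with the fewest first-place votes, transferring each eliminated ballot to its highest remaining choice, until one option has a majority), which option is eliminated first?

Round 1: Hira 23, Gus 20, Ben 6. Ben has the fewest and is eliminated.
Round 2: Hira 29, Gus 20. Hira has a majority.

Ben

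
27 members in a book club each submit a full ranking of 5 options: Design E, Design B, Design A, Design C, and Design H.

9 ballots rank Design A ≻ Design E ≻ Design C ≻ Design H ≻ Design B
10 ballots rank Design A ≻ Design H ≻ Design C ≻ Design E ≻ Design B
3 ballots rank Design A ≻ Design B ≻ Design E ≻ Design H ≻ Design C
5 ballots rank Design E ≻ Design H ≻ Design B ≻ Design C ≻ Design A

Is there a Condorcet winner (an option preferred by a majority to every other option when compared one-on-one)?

Yes

Head-to-head results (27 voters total):
Design E vs Design B: Design E wins 24–3.
Design E vs Design A: Design A wins 22–5.
Design E vs Design C: Design E wins 17–10.
Design E vs Design H: Design E wins 17–10.
Design B vs Design A: Design A wins 22–5.
Design B vs Design C: Design C wins 19–8.
Design B vs Design H: Design H wins 24–3.
Design A vs Design C: Design A wins 22–5.
Design A vs Design H: Design A wins 22–5.
Design C vs Design H: Design H wins 18–9.
Design A beats each rival — Design E (22–5), Design B (22–5), Design C (22–5), Design H (22–5) — so Design A is the Condorcet winner.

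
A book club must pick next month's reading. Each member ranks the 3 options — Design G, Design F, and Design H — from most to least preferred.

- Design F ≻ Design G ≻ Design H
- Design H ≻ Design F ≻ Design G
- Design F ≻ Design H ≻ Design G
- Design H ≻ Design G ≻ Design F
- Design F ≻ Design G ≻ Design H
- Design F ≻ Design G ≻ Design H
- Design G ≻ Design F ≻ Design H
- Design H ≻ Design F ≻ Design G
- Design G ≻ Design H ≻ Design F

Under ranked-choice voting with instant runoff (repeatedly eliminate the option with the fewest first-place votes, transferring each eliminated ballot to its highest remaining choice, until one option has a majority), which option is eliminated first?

Round 1: Design F 4, Design H 3, Design G 2. Design G has the fewest and is eliminated.
Round 2: Design F 5, Design H 4. Design F has a majority.

Design G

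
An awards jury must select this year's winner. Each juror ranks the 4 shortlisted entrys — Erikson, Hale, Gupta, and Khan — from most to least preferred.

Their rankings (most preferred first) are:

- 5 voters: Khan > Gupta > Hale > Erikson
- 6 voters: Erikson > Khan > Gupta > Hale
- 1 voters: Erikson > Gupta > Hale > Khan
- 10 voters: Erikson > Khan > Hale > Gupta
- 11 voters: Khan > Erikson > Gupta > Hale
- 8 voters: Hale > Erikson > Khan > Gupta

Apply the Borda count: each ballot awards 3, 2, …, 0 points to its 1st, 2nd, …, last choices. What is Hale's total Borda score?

40

Borda scores:
  Erikson: 5·0 + 6·3 + 3 + 10·3 + 11·2 + 8·2 = 89
  Hale: 5·1 + 6·0 + 1 + 10·1 + 11·0 + 8·3 = 40
  Gupta: 5·2 + 6·1 + 2 + 10·0 + 11·1 + 8·0 = 29
  Khan: 5·3 + 6·2 + 0 + 10·2 + 11·3 + 8·1 = 88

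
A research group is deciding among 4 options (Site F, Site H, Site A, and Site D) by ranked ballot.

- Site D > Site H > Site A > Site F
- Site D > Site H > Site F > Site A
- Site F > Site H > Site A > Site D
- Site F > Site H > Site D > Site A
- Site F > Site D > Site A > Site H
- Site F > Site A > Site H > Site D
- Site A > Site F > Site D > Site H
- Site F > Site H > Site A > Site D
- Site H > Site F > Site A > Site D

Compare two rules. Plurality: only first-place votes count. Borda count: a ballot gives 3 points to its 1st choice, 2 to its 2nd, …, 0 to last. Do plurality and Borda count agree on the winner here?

Yes

Plurality first-place counts: Site F 5, Site H 1, Site A 1, Site D 2 → Site F.
Borda totals: Site F 20, Site H 14, Site A 10, Site D 10 → Site F.
The two rules agree on Site F.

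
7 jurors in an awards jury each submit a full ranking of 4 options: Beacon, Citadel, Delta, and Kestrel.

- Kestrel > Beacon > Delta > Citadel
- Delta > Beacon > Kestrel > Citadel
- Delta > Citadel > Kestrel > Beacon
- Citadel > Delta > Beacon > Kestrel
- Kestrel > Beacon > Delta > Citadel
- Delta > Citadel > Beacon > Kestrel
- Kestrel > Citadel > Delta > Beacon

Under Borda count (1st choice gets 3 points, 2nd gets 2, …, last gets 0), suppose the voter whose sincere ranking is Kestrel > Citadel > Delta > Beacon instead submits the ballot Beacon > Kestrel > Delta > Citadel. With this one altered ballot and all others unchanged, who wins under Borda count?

Delta

Borda totals with the altered ballot: Beacon 11, Citadel 7, Delta 14, Kestrel 10.
The winner is unchanged: still Delta.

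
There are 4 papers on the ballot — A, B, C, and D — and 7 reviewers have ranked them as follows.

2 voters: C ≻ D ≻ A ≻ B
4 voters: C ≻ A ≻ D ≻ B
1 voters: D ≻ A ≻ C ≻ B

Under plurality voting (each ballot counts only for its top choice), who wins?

C

First-place vote totals:
  A: 0
  B: 0
  C: 6
  D: 1
C has the most first-place votes.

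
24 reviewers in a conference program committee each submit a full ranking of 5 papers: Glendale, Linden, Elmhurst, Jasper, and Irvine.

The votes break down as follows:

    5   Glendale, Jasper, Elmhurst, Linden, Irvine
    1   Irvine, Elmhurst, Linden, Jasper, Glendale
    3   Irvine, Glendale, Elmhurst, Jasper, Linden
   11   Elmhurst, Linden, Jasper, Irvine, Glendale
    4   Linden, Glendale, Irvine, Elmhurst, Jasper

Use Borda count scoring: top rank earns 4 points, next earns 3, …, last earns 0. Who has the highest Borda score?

Borda scores:
  Glendale: 5·4 + 0 + 3·3 + 11·0 + 4·3 = 41
  Linden: 5·1 + 2 + 3·0 + 11·3 + 4·4 = 56
  Elmhurst: 5·2 + 3 + 3·2 + 11·4 + 4·1 = 67
  Jasper: 5·3 + 1 + 3·1 + 11·2 + 4·0 = 41
  Irvine: 5·0 + 4 + 3·4 + 11·1 + 4·2 = 35
Elmhurst has the highest total.

Elmhurst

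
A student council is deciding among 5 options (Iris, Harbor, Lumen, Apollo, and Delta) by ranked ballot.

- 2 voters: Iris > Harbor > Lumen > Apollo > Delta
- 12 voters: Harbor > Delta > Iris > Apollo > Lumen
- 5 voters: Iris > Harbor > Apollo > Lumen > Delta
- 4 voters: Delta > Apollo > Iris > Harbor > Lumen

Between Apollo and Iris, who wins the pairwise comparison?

Iris

Ballots ranking Apollo above Iris: 4.
Ballots ranking Iris above Apollo: 2+12+5 = 19.
Iris wins the head-to-head, 19–4.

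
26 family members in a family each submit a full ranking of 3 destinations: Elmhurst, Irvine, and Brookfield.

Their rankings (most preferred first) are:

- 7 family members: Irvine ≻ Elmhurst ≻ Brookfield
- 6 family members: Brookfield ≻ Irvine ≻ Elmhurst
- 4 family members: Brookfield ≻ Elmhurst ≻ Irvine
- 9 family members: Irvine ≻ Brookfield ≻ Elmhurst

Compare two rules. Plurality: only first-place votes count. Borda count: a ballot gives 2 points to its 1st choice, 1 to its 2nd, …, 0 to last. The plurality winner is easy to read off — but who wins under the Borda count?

Irvine

Plurality first-place counts: Elmhurst 0, Irvine 16, Brookfield 10 → Irvine.
Borda totals: Elmhurst 11, Irvine 38, Brookfield 29 → Irvine.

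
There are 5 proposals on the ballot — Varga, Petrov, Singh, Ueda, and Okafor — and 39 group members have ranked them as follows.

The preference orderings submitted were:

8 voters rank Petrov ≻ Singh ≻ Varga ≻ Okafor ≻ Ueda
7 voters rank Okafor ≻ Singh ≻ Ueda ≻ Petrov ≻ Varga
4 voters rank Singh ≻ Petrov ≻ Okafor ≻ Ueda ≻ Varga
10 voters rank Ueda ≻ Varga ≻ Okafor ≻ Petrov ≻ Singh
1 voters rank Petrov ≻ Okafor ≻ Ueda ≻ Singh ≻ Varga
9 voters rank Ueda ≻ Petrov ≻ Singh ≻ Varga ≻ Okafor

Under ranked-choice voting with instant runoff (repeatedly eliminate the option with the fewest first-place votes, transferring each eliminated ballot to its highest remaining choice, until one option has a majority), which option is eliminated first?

Round 1: Ueda 19, Petrov 9, Okafor 7, Singh 4, Varga 0. Varga has the fewest and is eliminated.
Round 2: Ueda 19, Petrov 9, Okafor 7, Singh 4. Singh has the fewest and is eliminated.
Round 3: Ueda 19, Petrov 13, Okafor 7. Okafor has the fewest and is eliminated.
Round 4: Ueda 26, Petrov 13. Ueda has a majority.

Varga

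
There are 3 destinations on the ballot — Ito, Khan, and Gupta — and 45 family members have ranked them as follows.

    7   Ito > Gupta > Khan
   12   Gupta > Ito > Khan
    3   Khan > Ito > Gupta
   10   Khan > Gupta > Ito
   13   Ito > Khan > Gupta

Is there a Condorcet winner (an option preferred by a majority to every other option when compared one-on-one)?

Head-to-head results (45 voters total):
Ito vs Khan: Ito wins 32–13.
Ito vs Gupta: Ito wins 23–22.
Khan vs Gupta: Khan wins 26–19.
Ito beats each rival — Khan (32–13), Gupta (23–22) — so Ito is the Condorcet winner.

Yes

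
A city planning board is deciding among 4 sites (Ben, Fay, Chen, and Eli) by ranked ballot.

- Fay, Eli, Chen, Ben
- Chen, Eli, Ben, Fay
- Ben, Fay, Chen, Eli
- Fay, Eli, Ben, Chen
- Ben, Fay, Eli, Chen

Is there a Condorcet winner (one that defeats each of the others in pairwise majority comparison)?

No

Head-to-head results (5 voters total):
Ben vs Fay: Ben wins 3–2.
Ben vs Chen: Ben wins 3–2.
Ben vs Eli: Eli wins 3–2.
Fay vs Chen: Fay wins 4–1.
Fay vs Eli: Fay wins 4–1.
Chen vs Eli: Eli wins 3–2.
No candidate beats all others: Ben beats Fay beats Eli beats Ben, a majority cycle.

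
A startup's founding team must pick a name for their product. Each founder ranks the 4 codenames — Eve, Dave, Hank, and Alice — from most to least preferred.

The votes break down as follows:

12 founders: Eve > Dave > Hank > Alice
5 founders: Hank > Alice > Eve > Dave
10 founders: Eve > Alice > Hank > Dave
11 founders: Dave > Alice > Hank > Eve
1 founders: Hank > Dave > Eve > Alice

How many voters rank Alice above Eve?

16

Ballots ranking Alice above Eve: 5+11 = 16.
Ballots ranking Eve above Alice: 12+10+1 = 23.
So 16 of 39 voters prefer Alice to Eve.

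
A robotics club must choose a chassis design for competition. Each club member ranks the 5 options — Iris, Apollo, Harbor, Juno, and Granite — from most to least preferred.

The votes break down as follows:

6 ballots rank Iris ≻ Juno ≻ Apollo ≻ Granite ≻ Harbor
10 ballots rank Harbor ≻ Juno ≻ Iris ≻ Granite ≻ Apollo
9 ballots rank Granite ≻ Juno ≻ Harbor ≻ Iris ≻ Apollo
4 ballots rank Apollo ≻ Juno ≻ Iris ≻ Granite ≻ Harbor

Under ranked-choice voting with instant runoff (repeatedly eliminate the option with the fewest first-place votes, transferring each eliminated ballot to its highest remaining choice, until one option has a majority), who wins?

Round 1: Harbor 10, Granite 9, Iris 6, Apollo 4, Juno 0. Juno has the fewest and is eliminated.
Round 2: Harbor 10, Granite 9, Iris 6, Apollo 4. Apollo has the fewest and is eliminated.
Round 3: Iris 10, Harbor 10, Granite 9. Granite has the fewest and is eliminated.
Round 4: Harbor 19, Iris 10. Harbor has a majority.

Harbor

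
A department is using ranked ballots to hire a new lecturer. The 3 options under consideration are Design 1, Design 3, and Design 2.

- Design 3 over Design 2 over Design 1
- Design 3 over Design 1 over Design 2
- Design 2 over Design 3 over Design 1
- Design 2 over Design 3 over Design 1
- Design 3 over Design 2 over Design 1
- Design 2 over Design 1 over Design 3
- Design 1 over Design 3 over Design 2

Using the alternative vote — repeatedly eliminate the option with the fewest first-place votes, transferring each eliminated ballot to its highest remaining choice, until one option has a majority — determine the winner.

Design 3

Round 1: Design 3 3, Design 2 3, Design 1 1. Design 1 has the fewest and is eliminated.
Round 2: Design 3 4, Design 2 3. Design 3 has a majority.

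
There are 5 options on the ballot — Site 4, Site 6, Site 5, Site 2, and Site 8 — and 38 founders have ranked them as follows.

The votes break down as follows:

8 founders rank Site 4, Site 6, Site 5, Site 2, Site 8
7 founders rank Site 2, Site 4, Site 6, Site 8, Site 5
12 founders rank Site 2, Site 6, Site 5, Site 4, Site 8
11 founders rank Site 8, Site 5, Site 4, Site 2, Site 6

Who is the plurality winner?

Site 2

First-place vote totals:
  Site 4: 8
  Site 6: 0
  Site 5: 0
  Site 2: 19
  Site 8: 11
Site 2 has the most first-place votes.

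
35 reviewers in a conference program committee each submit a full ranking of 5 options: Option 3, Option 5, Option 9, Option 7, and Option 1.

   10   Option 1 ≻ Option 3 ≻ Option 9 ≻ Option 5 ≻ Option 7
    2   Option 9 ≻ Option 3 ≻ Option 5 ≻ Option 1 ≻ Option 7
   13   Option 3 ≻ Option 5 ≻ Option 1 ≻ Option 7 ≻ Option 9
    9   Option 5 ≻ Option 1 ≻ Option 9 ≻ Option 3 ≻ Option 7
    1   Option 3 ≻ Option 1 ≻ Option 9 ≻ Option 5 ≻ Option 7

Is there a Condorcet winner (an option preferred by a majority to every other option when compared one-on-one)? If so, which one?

None — there is no Condorcet winner

Head-to-head results (35 voters total):
Option 3 vs Option 5: Option 3 wins 26–9.
Option 3 vs Option 9: Option 3 wins 24–11.
Option 3 vs Option 7: Option 3 wins 35–0.
Option 3 vs Option 1: Option 1 wins 19–16.
Option 5 vs Option 9: Option 5 wins 22–13.
Option 5 vs Option 7: Option 5 wins 35–0.
Option 5 vs Option 1: Option 5 wins 24–11.
Option 9 vs Option 7: Option 9 wins 22–13.
Option 9 vs Option 1: Option 1 wins 33–2.
Option 7 vs Option 1: Option 1 wins 35–0.
No candidate beats all others: Option 3 beats Option 5 beats Option 1 beats Option 3, a majority cycle.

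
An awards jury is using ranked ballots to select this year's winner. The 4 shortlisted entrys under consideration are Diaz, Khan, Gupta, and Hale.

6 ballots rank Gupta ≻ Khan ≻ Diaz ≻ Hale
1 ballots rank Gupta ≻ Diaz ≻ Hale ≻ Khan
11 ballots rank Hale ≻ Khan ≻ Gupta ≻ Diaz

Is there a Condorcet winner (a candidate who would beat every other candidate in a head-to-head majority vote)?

Yes

Head-to-head results (18 voters total):
Diaz vs Khan: Khan wins 17–1.
Diaz vs Gupta: Gupta wins 18–0.
Diaz vs Hale: Hale wins 11–7.
Khan vs Gupta: Khan wins 11–7.
Khan vs Hale: Hale wins 12–6.
Gupta vs Hale: Hale wins 11–7.
Hale beats each rival — Diaz (11–7), Khan (12–6), Gupta (11–7) — so Hale is the Condorcet winner.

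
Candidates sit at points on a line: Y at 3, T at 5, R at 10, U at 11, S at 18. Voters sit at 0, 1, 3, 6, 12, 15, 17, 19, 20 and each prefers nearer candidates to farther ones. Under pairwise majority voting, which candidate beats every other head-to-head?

With single-peaked preferences on a line, the Condorcet winner is the candidate closest to the median voter.
The median voter (position 12) is closest to U at 11.
Check: U vs S — voters closer to U: 5 of 9.

U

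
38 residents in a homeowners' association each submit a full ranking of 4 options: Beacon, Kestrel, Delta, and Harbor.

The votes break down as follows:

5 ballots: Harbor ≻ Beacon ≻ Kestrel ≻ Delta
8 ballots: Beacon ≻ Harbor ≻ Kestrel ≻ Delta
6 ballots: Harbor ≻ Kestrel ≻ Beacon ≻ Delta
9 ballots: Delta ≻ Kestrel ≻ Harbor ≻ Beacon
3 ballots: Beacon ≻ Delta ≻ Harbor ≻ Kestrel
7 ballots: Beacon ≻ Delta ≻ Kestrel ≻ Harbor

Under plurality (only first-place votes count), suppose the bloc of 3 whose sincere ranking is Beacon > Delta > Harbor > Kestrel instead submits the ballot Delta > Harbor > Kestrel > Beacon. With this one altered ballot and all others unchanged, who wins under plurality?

Beacon

First-place totals with the altered ballot: Beacon 15, Kestrel 0, Delta 12, Harbor 11.
The winner is unchanged: still Beacon.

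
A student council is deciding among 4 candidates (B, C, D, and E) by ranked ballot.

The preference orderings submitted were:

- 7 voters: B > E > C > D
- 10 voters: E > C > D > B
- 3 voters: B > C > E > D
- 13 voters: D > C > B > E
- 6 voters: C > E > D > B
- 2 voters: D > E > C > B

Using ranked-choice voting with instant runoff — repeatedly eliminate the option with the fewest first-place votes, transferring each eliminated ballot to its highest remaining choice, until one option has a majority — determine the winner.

Round 1: D 15, B 10, E 10, C 6. C has the fewest and is eliminated.
Round 2: E 16, D 15, B 10. B has the fewest and is eliminated.
Round 3: E 26, D 15. E has a majority.

E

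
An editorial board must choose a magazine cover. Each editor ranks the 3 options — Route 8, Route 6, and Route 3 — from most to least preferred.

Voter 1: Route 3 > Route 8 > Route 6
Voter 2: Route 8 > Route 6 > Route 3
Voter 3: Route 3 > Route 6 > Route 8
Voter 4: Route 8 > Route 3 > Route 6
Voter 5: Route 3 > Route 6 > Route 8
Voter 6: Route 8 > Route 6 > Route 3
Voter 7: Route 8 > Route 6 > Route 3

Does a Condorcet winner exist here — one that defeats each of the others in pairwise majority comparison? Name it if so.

Head-to-head results (7 voters total):
Route 8 vs Route 6: Route 8 wins 5–2.
Route 8 vs Route 3: Route 8 wins 4–3.
Route 6 vs Route 3: Route 3 wins 4–3.
Route 8 beats each rival — Route 6 (5–2), Route 3 (4–3) — so Route 8 is the Condorcet winner.

Route 8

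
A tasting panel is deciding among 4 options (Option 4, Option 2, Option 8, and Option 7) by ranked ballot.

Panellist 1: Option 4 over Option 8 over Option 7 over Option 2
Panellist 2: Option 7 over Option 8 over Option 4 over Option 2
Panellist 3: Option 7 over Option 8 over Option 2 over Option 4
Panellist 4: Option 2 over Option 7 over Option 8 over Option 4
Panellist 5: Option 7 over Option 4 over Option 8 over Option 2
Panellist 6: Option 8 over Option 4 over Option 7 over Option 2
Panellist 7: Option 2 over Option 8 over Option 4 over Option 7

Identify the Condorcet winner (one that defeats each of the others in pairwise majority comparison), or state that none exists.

Option 7

Head-to-head results (7 voters total):
Option 4 vs Option 2: Option 4 wins 4–3.
Option 4 vs Option 8: Option 8 wins 5–2.
Option 4 vs Option 7: Option 7 wins 4–3.
Option 2 vs Option 8: Option 8 wins 5–2.
Option 2 vs Option 7: Option 7 wins 5–2.
Option 8 vs Option 7: Option 7 wins 4–3.
Option 7 beats each rival — Option 4 (4–3), Option 2 (5–2), Option 8 (4–3) — so Option 7 is the Condorcet winner.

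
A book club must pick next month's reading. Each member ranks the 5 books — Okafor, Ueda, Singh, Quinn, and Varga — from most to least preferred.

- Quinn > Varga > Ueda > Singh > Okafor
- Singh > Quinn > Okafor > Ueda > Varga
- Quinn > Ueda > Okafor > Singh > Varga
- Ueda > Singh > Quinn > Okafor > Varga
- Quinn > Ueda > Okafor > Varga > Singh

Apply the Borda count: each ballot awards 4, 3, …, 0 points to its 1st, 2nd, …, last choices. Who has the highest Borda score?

Quinn

Borda scores:
  Okafor: 0 + 2 + 2 + 1 + 2 = 7
  Ueda: 2 + 1 + 3 + 4 + 3 = 13
  Singh: 1 + 4 + 1 + 3 + 0 = 9
  Quinn: 4 + 3 + 4 + 2 + 4 = 17
  Varga: 3 + 0 + 0 + 0 + 1 = 4
Quinn has the highest total.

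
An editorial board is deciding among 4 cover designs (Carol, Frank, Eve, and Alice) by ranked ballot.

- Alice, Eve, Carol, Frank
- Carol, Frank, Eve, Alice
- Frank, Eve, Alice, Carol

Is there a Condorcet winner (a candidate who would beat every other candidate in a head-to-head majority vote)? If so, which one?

Head-to-head results (3 voters total):
Carol vs Frank: Carol wins 2–1.
Carol vs Eve: Eve wins 2–1.
Carol vs Alice: Alice wins 2–1.
Frank vs Eve: Frank wins 2–1.
Frank vs Alice: Frank wins 2–1.
Eve vs Alice: Eve wins 2–1.
No candidate beats all others: Carol beats Frank beats Eve beats Carol, a majority cycle.

No Condorcet winner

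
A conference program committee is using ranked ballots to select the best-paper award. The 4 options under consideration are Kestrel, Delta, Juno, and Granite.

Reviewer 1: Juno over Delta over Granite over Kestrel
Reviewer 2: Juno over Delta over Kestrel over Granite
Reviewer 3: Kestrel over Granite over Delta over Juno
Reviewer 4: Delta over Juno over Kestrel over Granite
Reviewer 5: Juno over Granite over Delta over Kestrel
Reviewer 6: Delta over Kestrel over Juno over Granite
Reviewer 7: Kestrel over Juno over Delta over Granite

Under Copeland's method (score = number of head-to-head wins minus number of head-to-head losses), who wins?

Pairwise results:
  Kestrel vs Delta: Delta wins 5–2.
  Kestrel vs Juno: Juno wins 4–3.
  Kestrel vs Granite: Kestrel wins 5–2.
  Delta vs Juno: Juno wins 4–3.
  Delta vs Granite: Delta wins 5–2.
  Juno vs Granite: Juno wins 6–1.
Copeland scores (wins − losses):
  Kestrel: 1 − 2 = -1
  Delta: 2 − 1 = 1
  Juno: 3 − 0 = 3
  Granite: 0 − 3 = -3
Juno has the best Copeland score.

Juno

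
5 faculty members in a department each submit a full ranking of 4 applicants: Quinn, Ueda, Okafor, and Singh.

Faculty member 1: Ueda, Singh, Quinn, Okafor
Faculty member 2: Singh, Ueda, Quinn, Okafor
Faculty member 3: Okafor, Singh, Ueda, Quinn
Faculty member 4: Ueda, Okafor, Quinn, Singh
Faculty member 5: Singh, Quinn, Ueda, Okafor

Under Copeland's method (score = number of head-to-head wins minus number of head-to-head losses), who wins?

Singh

Pairwise results:
  Quinn vs Ueda: Ueda wins 4–1.
  Quinn vs Okafor: Quinn wins 3–2.
  Quinn vs Singh: Singh wins 4–1.
  Ueda vs Okafor: Ueda wins 4–1.
  Ueda vs Singh: Singh wins 3–2.
  Okafor vs Singh: Singh wins 3–2.
Copeland scores (wins − losses):
  Quinn: 1 − 2 = -1
  Ueda: 2 − 1 = 1
  Okafor: 0 − 3 = -3
  Singh: 3 − 0 = 3
Singh has the best Copeland score.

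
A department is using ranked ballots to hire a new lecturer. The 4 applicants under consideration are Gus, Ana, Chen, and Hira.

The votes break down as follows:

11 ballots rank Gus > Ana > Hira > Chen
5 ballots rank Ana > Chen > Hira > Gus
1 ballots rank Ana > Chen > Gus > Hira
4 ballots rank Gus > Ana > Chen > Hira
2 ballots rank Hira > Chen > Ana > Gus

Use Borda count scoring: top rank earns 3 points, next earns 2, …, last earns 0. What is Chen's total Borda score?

Borda scores:
  Gus: 11·3 + 5·0 + 1 + 4·3 + 2·0 = 46
  Ana: 11·2 + 5·3 + 3 + 4·2 + 2·1 = 50
  Chen: 11·0 + 5·2 + 2 + 4·1 + 2·2 = 20
  Hira: 11·1 + 5·1 + 0 + 4·0 + 2·3 = 22

20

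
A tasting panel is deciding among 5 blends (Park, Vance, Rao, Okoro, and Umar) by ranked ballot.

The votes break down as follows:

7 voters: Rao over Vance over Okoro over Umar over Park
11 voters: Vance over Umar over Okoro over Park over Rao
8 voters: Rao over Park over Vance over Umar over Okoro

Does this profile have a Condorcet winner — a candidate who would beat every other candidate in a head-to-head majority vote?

Head-to-head results (26 voters total):
Park vs Vance: Vance wins 18–8.
Park vs Rao: Rao wins 15–11.
Park vs Okoro: Okoro wins 18–8.
Park vs Umar: Umar wins 18–8.
Vance vs Rao: Rao wins 15–11.
Vance vs Okoro: Vance wins 26–0.
Vance vs Umar: Vance wins 26–0.
Rao vs Okoro: Rao wins 15–11.
Rao vs Umar: Rao wins 15–11.
Okoro vs Umar: Umar wins 19–7.
Rao beats each rival — Park (15–11), Vance (15–11), Okoro (15–11), Umar (15–11) — so Rao is the Condorcet winner.

Yes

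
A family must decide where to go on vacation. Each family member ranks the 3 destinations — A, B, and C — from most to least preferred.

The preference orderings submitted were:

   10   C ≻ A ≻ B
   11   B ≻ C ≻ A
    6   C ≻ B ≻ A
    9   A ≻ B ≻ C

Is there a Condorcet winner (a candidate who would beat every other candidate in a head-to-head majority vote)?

Head-to-head results (36 voters total):
A vs B: A wins 19–17.
A vs C: C wins 27–9.
B vs C: B wins 20–16.
No candidate beats all others: A beats B beats C beats A, a majority cycle.

No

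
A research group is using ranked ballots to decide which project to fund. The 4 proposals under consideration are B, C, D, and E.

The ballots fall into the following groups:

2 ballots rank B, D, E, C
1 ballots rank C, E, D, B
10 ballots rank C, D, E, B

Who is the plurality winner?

First-place vote totals:
  B: 2
  C: 11
  D: 0
  E: 0
C has the most first-place votes.

C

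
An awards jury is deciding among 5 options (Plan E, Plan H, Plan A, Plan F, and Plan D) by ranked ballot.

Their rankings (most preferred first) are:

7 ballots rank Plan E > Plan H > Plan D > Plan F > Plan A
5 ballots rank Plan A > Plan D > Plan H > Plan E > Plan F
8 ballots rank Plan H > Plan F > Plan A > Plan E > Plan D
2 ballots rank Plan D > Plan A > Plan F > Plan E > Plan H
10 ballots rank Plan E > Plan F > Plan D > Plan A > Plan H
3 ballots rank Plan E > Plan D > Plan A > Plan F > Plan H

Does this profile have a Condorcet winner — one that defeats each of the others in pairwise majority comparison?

Yes

Head-to-head results (35 voters total):
Plan E vs Plan H: Plan E wins 22–13.
Plan E vs Plan A: Plan E wins 20–15.
Plan E vs Plan F: Plan E wins 25–10.
Plan E vs Plan D: Plan E wins 28–7.
Plan H vs Plan A: Plan A wins 20–15.
Plan H vs Plan F: Plan H wins 20–15.
Plan H vs Plan D: Plan D wins 20–15.
Plan A vs Plan F: Plan F wins 25–10.
Plan A vs Plan D: Plan D wins 22–13.
Plan F vs Plan D: Plan F wins 18–17.
Plan E beats each rival — Plan H (22–13), Plan A (20–15), Plan F (25–10), Plan D (28–7) — so Plan E is the Condorcet winner.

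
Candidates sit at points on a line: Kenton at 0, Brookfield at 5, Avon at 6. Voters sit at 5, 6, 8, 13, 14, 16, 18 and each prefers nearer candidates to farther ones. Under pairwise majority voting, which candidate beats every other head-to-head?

Avon

With single-peaked preferences on a line, the Condorcet winner is the candidate closest to the median voter.
The median voter (position 13) is closest to Avon at 6.
Check: Avon vs Brookfield — voters closer to Avon: 6 of 7.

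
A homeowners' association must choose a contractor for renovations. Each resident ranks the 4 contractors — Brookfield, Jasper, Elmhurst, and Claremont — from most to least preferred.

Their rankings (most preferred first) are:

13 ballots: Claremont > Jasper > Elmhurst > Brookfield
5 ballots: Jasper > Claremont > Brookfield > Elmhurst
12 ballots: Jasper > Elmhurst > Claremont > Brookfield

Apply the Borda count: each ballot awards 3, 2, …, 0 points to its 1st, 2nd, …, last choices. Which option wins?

Borda scores:
  Brookfield: 13·0 + 5·1 + 12·0 = 5
  Jasper: 13·2 + 5·3 + 12·3 = 77
  Elmhurst: 13·1 + 5·0 + 12·2 = 37
  Claremont: 13·3 + 5·2 + 12·1 = 61
Jasper has the highest total.

Jasper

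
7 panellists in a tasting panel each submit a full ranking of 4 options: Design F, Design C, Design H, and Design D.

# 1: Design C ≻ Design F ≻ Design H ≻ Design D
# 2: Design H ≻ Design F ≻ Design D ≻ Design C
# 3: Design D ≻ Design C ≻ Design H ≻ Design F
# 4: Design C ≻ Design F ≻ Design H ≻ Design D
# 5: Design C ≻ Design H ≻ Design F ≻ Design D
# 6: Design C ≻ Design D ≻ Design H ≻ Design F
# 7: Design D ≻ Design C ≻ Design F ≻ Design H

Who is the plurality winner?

First-place vote totals:
  Design F: 0
  Design C: 4
  Design H: 1
  Design D: 2
Design C has the most first-place votes.

Design C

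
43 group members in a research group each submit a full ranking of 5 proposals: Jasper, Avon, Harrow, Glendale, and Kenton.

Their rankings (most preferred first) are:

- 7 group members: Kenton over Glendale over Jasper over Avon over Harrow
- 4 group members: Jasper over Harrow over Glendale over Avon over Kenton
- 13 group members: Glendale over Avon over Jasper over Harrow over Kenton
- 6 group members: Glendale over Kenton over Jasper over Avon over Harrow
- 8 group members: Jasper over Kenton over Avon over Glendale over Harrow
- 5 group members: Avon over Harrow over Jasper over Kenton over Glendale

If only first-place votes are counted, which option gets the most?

Glendale

First-place vote totals:
  Jasper: 12
  Avon: 5
  Harrow: 0
  Glendale: 19
  Kenton: 7
Glendale has the most first-place votes.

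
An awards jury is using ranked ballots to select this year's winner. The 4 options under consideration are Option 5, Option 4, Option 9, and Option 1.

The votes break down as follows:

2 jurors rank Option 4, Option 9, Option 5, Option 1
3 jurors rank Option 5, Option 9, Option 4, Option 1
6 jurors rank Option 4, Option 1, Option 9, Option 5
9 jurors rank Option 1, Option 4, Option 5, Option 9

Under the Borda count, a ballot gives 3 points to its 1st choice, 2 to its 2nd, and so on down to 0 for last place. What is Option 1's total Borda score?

Borda scores:
  Option 5: 2·1 + 3·3 + 6·0 + 9·1 = 20
  Option 4: 2·3 + 3·1 + 6·3 + 9·2 = 45
  Option 9: 2·2 + 3·2 + 6·1 + 9·0 = 16
  Option 1: 2·0 + 3·0 + 6·2 + 9·3 = 39

39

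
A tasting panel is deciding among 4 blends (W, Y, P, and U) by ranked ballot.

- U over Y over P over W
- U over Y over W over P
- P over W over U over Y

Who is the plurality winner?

First-place vote totals:
  W: 0
  Y: 0
  P: 1
  U: 2
U has the most first-place votes.

U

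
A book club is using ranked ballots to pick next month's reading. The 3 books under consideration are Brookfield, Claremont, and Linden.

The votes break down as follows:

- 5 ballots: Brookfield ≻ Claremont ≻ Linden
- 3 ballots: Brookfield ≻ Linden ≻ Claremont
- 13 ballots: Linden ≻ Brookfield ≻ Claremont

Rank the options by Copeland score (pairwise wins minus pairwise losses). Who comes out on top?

Linden

Pairwise results:
  Brookfield vs Claremont: Brookfield wins 21–0.
  Brookfield vs Linden: Linden wins 13–8.
  Claremont vs Linden: Linden wins 16–5.
Copeland scores (wins − losses):
  Brookfield: 1 − 1 = 0
  Claremont: 0 − 2 = -2
  Linden: 2 − 0 = 2
Linden has the best Copeland score.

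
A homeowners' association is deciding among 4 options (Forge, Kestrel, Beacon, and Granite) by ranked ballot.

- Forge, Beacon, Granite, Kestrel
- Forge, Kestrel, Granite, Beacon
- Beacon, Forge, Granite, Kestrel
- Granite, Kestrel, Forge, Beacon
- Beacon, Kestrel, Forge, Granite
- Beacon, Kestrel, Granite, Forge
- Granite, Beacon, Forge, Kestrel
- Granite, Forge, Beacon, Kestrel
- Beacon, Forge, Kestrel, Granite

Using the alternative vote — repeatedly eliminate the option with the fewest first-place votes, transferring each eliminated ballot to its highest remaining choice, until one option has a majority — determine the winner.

Round 1: Beacon 4, Granite 3, Forge 2, Kestrel 0. Kestrel has the fewest and is eliminated.
Round 2: Beacon 4, Granite 3, Forge 2. Forge has the fewest and is eliminated.
Round 3: Beacon 5, Granite 4. Beacon has a majority.

Beacon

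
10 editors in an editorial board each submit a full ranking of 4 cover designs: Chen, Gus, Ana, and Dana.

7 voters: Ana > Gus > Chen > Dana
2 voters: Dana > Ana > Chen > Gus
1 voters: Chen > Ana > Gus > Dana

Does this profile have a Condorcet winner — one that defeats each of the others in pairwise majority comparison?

Head-to-head results (10 voters total):
Chen vs Gus: Gus wins 7–3.
Chen vs Ana: Ana wins 9–1.
Chen vs Dana: Chen wins 8–2.
Gus vs Ana: Ana wins 10–0.
Gus vs Dana: Gus wins 8–2.
Ana vs Dana: Ana wins 8–2.
Ana beats each rival — Chen (9–1), Gus (10–0), Dana (8–2) — so Ana is the Condorcet winner.

Yes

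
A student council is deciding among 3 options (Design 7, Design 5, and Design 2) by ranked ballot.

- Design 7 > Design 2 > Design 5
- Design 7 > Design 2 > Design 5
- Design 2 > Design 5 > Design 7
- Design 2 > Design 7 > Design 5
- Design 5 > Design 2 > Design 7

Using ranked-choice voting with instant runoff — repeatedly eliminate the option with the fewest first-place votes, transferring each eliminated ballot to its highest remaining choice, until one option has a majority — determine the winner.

Round 1: Design 7 2, Design 2 2, Design 5 1. Design 5 has the fewest and is eliminated.
Round 2: Design 2 3, Design 7 2. Design 2 has a majority.

Design 2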